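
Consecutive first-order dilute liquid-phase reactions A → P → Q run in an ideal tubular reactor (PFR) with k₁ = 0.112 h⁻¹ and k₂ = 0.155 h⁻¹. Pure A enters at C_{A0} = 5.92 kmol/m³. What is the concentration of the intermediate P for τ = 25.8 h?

For first-order series with pure A initially, C_P(τ) = k₁C_{A0}/(k₂−k₁)·(e^(−k₁τ) − e^(−k₂τ)).
e^(−k₁τ) = e^(−0.112×25.8) = e^(−2.890) = 0.05560; e^(−k₂τ) = e^(−3.999) = 0.01833.
C_P = 0.112×5.92/(0.155−0.112) × (0.05560−0.01833) = 15.42×0.03726 = 0.5746 kmol/m³.

0.575 kmol/m³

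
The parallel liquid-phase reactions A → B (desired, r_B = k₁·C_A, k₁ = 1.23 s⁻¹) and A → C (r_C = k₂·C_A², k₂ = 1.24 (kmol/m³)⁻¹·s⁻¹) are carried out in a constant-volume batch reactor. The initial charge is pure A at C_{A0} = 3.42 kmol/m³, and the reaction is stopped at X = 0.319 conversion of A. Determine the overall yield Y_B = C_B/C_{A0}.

C_A = C_{A0}(1−X) = 2.329 kmol/m³.
Along a PFR/batch, dC_B/dC_A = −r_B/(r_B+r_C) = −k₁/(k₁+k₂·C_A).
Integrating from C_{A0} to C_A: C_B = (1.23/1.24)·ln[(1.23+1.24·3.42)/(1.23+1.24·2.33)] = 0.9919·ln(5.471/4.118) = 0.2818 kmol/m³.
Y_B = C_B/C_{A0} = 0.2818/3.42 = 0.0824.

0.0824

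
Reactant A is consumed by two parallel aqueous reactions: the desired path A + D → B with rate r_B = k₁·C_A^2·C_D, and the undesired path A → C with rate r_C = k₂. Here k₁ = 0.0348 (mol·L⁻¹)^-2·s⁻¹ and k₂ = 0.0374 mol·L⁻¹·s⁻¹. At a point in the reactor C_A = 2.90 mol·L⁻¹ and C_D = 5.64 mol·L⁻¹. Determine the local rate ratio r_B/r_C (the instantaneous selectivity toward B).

S_{B/C} = r_B/r_C = (k₁·C_A^2·C_D)/(k₂) = (k₁/k₂)·C_A^2·C_D.
= (0.0348×2.900^2×5.640) / (0.0374) = 1.651/0.03740 = 44.1.

44.1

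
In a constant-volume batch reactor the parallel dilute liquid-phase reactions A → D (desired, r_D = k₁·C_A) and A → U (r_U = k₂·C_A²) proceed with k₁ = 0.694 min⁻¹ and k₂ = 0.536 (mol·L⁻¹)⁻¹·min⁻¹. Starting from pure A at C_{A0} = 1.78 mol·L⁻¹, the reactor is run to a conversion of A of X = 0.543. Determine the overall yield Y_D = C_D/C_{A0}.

0.275

C_A = C_{A0}(1−X) = 0.8135 mol·L⁻¹.
Along a PFR/batch, dC_D/dC_A = −r_D/(r_D+r_U) = −k₁/(k₁+k₂·C_A).
Integrating from C_{A0} to C_A: C_D = (0.694/0.536)·ln[(0.694+0.536·1.78)/(0.694+0.536·0.813)] = 1.295·ln(1.648/1.130) = 0.4886 mol·L⁻¹.
Y_D = C_D/C_{A0} = 0.4886/1.78 = 0.275.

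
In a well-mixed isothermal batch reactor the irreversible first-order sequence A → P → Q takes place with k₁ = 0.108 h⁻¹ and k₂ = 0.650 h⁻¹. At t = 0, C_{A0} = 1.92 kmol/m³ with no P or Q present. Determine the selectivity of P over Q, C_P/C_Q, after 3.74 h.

0.533

Solving the coupled first-order balances gives C_P(t) = [k₁/(k₂−k₁)]·C_{A0}·(e^(−k₁t) − e^(−k₂t)).
e^(−k₁t) = e^(−0.108×3.74) = e^(−0.4039) = 0.6677; e^(−k₂t) = e^(−2.431) = 0.08795.
C_P = 0.108×1.92/(0.650−0.108) × (0.6677−0.08795) = 0.3826×0.5797 = 0.2218 kmol/m³.
C_A = C_{A0}e^(−k₁t) = 1.282 kmol/m³, so C_Q = C_{A0}−C_A−C_P = 0.4162 kmol/m³; C_P/C_Q = 0.533.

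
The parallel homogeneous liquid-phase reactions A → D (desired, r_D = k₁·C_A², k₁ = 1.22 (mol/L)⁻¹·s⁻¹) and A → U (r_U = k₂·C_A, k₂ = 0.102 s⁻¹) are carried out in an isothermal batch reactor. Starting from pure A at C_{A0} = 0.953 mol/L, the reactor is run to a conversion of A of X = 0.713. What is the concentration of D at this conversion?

0.590 mol/L

C_A = C_{A0}(1−X) = 0.2735 mol/L.
Along a PFR/batch, dC_U/dC_A = −r_U/(r_D+r_U) = −k₂/(k₂+k₁·C_A).
Integrating from C_{A0} to C_A: C_U = (0.102/1.22)·ln[(0.102+1.22·0.953)/(0.102+1.22·0.274)] = 0.08361·ln(1.265/0.4357) = 0.08909 mol/L.
Then C_D = (C_{A0}−C_A) − C_U = 0.6795 − 0.08909 = 0.5904 mol/L.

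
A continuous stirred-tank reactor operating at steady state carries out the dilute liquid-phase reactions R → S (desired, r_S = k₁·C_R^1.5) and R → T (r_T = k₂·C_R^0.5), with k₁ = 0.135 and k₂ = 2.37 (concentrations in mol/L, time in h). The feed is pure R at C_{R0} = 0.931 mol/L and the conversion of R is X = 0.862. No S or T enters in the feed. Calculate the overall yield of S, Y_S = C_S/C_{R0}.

0.00626

Exit C_R = C_{R0}(1−X) = 0.931×0.138 = 0.1285 mol/L.
In a CSTR the entire volume is at exit conditions, so r_S = 0.135×0.1285^1.5 = 0.006217 and r_T = 2.37×0.1285^0.5 = 0.8495.
Fraction of consumed R going to S: r_S/(r_S+r_T) = 0.007265.
C_S = 0.007265·C_{R0}·X = 0.007265×0.931×0.862 = 0.00583 mol/L; Y_S = C_S/C_{R0} = 0.00626.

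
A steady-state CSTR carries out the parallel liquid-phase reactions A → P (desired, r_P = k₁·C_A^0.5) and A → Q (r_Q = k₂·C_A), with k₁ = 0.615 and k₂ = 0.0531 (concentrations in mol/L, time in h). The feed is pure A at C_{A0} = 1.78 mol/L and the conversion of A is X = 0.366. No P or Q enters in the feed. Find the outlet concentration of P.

Exit C_A = C_{A0}(1−X) = 1.78×0.634 = 1.129 mol/L.
In a CSTR the entire volume is at exit conditions, so r_P = 0.615×1.129^0.5 = 0.6533 and r_Q = 0.0531×1.129 = 0.05992.
Fraction of consumed A going to P: r_P/(r_P+r_Q) = 0.9160.
C_P = 0.9160·C_{A0}·X = 0.9160×1.78×0.366 = 0.597 mol/L.

0.597 mol/L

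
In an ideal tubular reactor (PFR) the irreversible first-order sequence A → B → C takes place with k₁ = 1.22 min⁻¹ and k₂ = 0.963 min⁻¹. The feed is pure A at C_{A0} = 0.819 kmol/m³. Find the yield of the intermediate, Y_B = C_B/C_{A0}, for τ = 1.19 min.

Solving the coupled first-order balances gives C_B(τ) = [k₁/(k₂−k₁)]·C_{A0}·(e^(−k₁τ) − e^(−k₂τ)).
e^(−k₁τ) = e^(−1.22×1.19) = e^(−1.452) = 0.2341; e^(−k₂τ) = e^(−1.146) = 0.3179.
C_B = 1.22×0.819/(0.963−1.22) × (0.2341−0.3179) = (-3.888)×(-0.08377) = 0.3257 kmol/m³.
Y_B = C_B/C_{A0} = 0.3257/0.819 = 0.398.

0.398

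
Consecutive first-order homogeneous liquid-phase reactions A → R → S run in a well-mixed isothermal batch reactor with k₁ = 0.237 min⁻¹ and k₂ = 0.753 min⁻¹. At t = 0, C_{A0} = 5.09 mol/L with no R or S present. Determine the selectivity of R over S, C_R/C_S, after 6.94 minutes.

For first-order series with pure A initially, C_R(t) = k₁C_{A0}/(k₂−k₁)·(e^(−k₁t) − e^(−k₂t)).
e^(−k₁t) = e^(−0.237×6.94) = e^(−1.645) = 0.1931; e^(−k₂t) = e^(−5.226) = 0.005376.
C_R = 0.237×5.09/(0.753−0.237) × (0.1931−0.005376) = 2.338×0.1877 = 0.4388 mol/L.
C_A = C_{A0}e^(−k₁t) = 0.9827 mol/L, so C_S = C_{A0}−C_A−C_R = 3.669 mol/L; C_R/C_S = 0.120.

0.120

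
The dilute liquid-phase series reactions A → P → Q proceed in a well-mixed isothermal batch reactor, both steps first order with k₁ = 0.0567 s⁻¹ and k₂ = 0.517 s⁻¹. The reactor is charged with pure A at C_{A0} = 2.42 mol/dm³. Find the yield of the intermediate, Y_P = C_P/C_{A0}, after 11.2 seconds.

0.0649

The intermediate concentration in a first-order A→B→C sequence is C_P = k₁C_{A0}(e^(−k₁t) − e^(−k₂t))/(k₂−k₁).
e^(−k₁t) = e^(−0.0567×11.2) = e^(−0.6350) = 0.5299; e^(−k₂t) = e^(−5.790) = 0.003057.
C_P = 0.0567×2.42/(0.517−0.0567) × (0.5299−0.003057) = 0.2981×0.5269 = 0.1571 mol/dm³.
Y_P = C_P/C_{A0} = 0.1571/2.42 = 0.0649.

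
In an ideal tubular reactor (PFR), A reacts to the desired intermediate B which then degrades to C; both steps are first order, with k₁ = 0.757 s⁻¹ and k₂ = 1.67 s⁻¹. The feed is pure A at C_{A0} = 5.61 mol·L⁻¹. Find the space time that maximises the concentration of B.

The intermediate peaks when r₁ = r₂, i.e. k₁e^(−k₁τ) = k₂e^(−k₂τ), giving τ_opt = ln(k₂/k₁)/(k₂−k₁).
= ln(1.67/0.757)/(1.67−0.757) = ln(2.206)/0.9130 = 0.7912/0.9130 = 0.867 s.

0.867 s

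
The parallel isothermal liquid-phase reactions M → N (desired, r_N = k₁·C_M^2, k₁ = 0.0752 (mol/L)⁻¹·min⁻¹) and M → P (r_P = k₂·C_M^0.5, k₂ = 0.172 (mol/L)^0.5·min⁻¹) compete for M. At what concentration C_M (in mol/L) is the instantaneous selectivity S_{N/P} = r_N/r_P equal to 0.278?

0.739 mol/L

S_{N/P} = (k₁/k₂)·C_M^1.5 ⇒ C_M = (S·k₂/k₁)^(1/1.5).
= (0.278×0.172/0.0752)^(0.6667) = (0.6359)^(0.6667) = 0.739 mol/L.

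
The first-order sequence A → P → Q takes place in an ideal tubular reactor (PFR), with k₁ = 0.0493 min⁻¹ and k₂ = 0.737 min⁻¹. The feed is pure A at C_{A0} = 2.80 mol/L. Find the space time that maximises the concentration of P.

The intermediate peaks when r₁ = r₂, i.e. k₁e^(−k₁τ) = k₂e^(−k₂τ), giving τ_opt = ln(k₂/k₁)/(k₂−k₁).
= ln(0.737/0.0493)/(0.737−0.0493) = ln(14.95)/0.6877 = 2.705/0.6877 = 3.93 min.

3.93 min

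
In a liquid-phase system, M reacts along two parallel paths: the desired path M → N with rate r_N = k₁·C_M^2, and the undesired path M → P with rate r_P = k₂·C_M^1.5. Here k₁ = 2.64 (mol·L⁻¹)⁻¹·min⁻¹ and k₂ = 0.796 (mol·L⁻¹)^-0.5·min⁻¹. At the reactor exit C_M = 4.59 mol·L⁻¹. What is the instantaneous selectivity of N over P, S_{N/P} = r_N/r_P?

S_{N/P} = r_N/r_P = (k₁·C_M^2)/(k₂·C_M^1.5) = (k₁/k₂)·C_M^0.5.
= (2.64×4.590^2) / (0.796×4.590^1.5) = 55.62/7.828 = 7.11.
Since the desired path is higher order in M, keeping C_M high (PFR or concentrated feed) favours N.

7.11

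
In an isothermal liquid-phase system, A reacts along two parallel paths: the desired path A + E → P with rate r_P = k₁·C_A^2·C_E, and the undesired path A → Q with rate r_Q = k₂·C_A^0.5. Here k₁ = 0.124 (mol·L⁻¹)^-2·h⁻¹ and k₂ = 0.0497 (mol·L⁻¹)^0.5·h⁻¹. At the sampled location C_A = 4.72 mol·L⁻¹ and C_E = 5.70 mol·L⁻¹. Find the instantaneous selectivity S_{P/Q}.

S_{P/Q} = r_P/r_Q = (k₁·C_A^2·C_E)/(k₂·C_A^0.5) = (k₁/k₂)·C_A^1.5·C_E.
= (0.124×4.720^2×5.700) / (0.0497×4.720^0.5) = 15.75/0.1080 = 146.
Since the desired path is higher order in A, keeping C_A high (PFR or concentrated feed) favours P.

146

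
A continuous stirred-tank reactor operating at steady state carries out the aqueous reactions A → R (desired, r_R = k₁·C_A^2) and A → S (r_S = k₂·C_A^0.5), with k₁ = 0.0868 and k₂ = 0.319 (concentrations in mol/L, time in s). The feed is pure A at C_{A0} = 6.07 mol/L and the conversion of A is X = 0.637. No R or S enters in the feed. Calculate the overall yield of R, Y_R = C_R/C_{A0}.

Exit C_A = C_{A0}(1−X) = 6.07×0.363 = 2.203 mol/L.
Rates in a CSTR are evaluated at the outlet concentration: r_R = 0.0868×2.203^2 = 0.4214, r_S = 0.319×2.203^0.5 = 0.4735.
Fraction of consumed A going to R: r_R/(r_R+r_S) = 0.4709.
C_R = 0.4709·C_{A0}·X = 0.4709×6.07×0.637 = 1.82 mol/L; Y_R = C_R/C_{A0} = 0.300.

0.300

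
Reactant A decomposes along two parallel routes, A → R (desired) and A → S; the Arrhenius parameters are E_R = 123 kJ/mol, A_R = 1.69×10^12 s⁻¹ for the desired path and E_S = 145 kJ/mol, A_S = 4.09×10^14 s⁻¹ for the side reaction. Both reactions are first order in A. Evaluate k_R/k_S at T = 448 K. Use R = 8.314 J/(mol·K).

Since both paths have the same order in A, the concentration cancels and S_{R/S} = k_R/k_S = (A_R/A_S)·exp[(E_S−E_R)/(RT)].
(E_S−E_R)/(RT) = (145−123)×10³/(8.314×448) = 22000/3725 = 5.907.
k_R/k_S = (1.69×10^12/4.09×10^14)·exp(5.907) = 0.004132 × 367.4 = 1.52.

1.52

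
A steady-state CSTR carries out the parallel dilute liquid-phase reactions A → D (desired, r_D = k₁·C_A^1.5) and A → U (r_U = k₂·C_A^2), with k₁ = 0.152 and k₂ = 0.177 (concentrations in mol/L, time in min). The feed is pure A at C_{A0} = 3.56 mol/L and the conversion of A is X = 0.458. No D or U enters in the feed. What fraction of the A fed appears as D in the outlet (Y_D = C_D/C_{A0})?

0.175

Exit C_A = C_{A0}(1−X) = 3.56×0.542 = 1.930 mol/L.
A CSTR operates uniformly at the exit composition, giving r_D = 0.4074 and r_U = 0.6590 (each k·C_A^n at C_A = 1.930).
Fraction of consumed A going to D: r_D/(r_D+r_U) = 0.3820.
C_D = 0.3820·C_{A0}·X = 0.3820×3.56×0.458 = 0.623 mol/L; Y_D = C_D/C_{A0} = 0.175.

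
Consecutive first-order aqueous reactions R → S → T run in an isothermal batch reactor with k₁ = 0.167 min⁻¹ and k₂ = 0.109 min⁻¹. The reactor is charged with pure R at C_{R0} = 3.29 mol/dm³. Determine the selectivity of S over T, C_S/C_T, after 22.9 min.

The intermediate concentration in a first-order A→B→C sequence is C_S = k₁C_{R0}(e^(−k₁t) − e^(−k₂t))/(k₂−k₁).
e^(−k₁t) = e^(−0.167×22.9) = e^(−3.824) = 0.02183; e^(−k₂t) = e^(−2.496) = 0.08241.
C_S = 0.167×3.29/(0.109−0.167) × (0.02183−0.08241) = (-9.473)×(-0.06057) = 0.5738 mol/dm³.
C_R = C_{R0}e^(−k₁t) = 0.07183 mol/dm³, so C_T = C_{R0}−C_R−C_S = 2.644 mol/dm³; C_S/C_T = 0.217.

0.217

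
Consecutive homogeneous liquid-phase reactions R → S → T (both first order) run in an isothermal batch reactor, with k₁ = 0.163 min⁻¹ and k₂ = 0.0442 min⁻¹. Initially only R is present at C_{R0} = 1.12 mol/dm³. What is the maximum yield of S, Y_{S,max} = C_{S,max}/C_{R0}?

For a first-order series the maximum intermediate yield is C_{S,max}/C_{R0} = (k₁/k₂)^[k₂/(k₂−k₁)].
= (0.163/0.0442)^(0.0442/(0.0442−0.163)) = (3.688)^(-0.3721) = 0.6154.

0.615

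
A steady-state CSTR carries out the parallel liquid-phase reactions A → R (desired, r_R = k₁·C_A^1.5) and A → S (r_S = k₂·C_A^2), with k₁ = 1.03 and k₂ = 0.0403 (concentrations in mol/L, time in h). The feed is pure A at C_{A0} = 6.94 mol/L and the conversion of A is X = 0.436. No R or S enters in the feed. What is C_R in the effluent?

Exit C_A = C_{A0}(1−X) = 6.94×0.564 = 3.914 mol/L.
Rates in a CSTR are evaluated at the outlet concentration: r_R = 1.03×3.914^1.5 = 7.976, r_S = 0.0403×3.914^2 = 0.6174.
Fraction of consumed A going to R: r_R/(r_R+r_S) = 0.9282.
C_R = 0.9282·C_{A0}·X = 0.9282×6.94×0.436 = 2.81 mol/L.

2.81 mol/L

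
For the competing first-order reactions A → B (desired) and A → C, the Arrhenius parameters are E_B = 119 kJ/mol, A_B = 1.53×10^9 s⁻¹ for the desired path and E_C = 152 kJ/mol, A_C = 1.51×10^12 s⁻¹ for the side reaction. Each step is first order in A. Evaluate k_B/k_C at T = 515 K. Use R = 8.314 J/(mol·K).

With equal orders, S_{B/C} = k_B/k_C = (A_B/A_C)·exp[(E_C−E_B)/(RT)].
(E_C−E_B)/(RT) = (152−119)×10³/(8.314×515) = 33000/4282 = 7.707.
k_B/k_C = (1.53×10^9/1.51×10^12)·exp(7.707) = 0.001013 × 2224 = 2.25.
Since E_B < E_C, lowering the temperature improves selectivity toward B.

2.25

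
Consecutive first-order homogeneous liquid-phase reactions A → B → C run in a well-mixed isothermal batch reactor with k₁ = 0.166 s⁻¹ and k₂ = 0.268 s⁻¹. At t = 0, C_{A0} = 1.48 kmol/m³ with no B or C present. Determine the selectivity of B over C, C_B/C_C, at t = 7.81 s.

For first-order series with pure A initially, C_B(t) = k₁C_{A0}/(k₂−k₁)·(e^(−k₁t) − e^(−k₂t)).
e^(−k₁t) = e^(−0.166×7.81) = e^(−1.296) = 0.2735; e^(−k₂t) = e^(−2.093) = 0.1233.
C_B = 0.166×1.48/(0.268−0.166) × (0.2735−0.1233) = 2.409×0.1502 = 0.3618 kmol/m³.
C_A = C_{A0}e^(−k₁t) = 0.4048 kmol/m³, so C_C = C_{A0}−C_A−C_B = 0.7135 kmol/m³; C_B/C_C = 0.507.

0.507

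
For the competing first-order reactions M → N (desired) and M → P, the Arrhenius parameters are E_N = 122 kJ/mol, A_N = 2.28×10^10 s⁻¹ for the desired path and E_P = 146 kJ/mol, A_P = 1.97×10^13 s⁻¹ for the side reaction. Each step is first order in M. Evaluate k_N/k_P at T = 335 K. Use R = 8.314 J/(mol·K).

k_N/k_P = (A_N/A_P)·exp[−(E_N−E_P)/(RT)] = (A_N/A_P)·exp[(E_P−E_N)/(RT)].
(E_P−E_N)/(RT) = (146−122)×10³/(8.314×335) = 24000/2785 = 8.617.
k_N/k_P = (2.28×10^10/1.97×10^13)·exp(8.617) = 0.001157 × 5525 = 6.39.

6.39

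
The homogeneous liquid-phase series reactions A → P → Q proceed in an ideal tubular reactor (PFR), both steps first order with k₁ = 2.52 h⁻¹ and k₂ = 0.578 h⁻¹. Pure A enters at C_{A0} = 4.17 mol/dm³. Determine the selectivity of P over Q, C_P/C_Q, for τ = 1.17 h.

1.66

For first-order series with pure A initially, C_P(τ) = k₁C_{A0}/(k₂−k₁)·(e^(−k₁τ) − e^(−k₂τ)).
e^(−k₁τ) = e^(−2.52×1.17) = e^(−2.948) = 0.05242; e^(−k₂τ) = e^(−0.6763) = 0.5085.
C_P = 2.52×4.17/(0.578−2.52) × (0.05242−0.5085) = (-5.411)×(-0.4561) = 2.468 mol/dm³.
C_A = C_{A0}e^(−k₁τ) = 0.2186 mol/dm³, so C_Q = C_{A0}−C_A−C_P = 1.483 mol/dm³; C_P/C_Q = 1.66.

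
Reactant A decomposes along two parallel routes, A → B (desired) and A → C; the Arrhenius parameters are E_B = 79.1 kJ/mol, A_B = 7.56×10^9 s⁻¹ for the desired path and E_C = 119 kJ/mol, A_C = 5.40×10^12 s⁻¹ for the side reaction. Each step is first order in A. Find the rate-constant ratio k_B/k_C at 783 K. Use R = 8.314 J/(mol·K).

Since both paths have the same order in A, the concentration cancels and S_{B/C} = k_B/k_C = (A_B/A_C)·exp[(E_C−E_B)/(RT)].
(E_C−E_B)/(RT) = (119−79.1)×10³/(8.314×783) = 39900/6510 = 6.129.
k_B/k_C = (7.56×10^9/5.40×10^12)·exp(6.129) = 0.001400 × 459.1 = 0.643.
Since E_B < E_C, lowering the temperature improves selectivity toward B.

0.643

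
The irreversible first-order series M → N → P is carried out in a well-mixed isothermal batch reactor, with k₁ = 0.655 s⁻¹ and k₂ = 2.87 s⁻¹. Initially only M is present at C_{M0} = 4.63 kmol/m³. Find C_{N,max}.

0.683 kmol/m³

Evaluating C_N at t_opt = ln(k₂/k₁)/(k₂−k₁) gives C_{N,max}/C_{M0} = (k₁/k₂)^[k₂/(k₂−k₁)].
= (0.655/2.87)^(2.87/(2.87−0.655)) = (0.2282)^(1.296) = 0.1474.
C_{N,max} = 0.1474×4.63 = 0.683 kmol/m³.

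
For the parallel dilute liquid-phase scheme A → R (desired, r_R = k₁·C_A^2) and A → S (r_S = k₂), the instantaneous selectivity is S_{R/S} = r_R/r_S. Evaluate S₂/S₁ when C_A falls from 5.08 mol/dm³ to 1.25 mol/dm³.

0.0605

S_{R/S} = (k₁/k₂)·C_A^2, so S₂/S₁ = (C_{A,2}/C_{A,1})^2.
= (1.25/5.08)^2 = (0.2461)^2 = 0.0605.
Selectivity toward R falls as C_A falls — high-concentration operation is favoured.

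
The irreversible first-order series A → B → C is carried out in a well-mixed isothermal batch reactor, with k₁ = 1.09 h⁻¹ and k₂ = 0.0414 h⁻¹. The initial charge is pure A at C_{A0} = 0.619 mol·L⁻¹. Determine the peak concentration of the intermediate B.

0.544 mol·L⁻¹

For a first-order series the maximum intermediate yield is C_{B,max}/C_{A0} = (k₁/k₂)^[k₂/(k₂−k₁)].
= (1.09/0.0414)^(0.0414/(0.0414−1.09)) = (26.33)^(-0.03948) = 0.8789.
C_{B,max} = 0.8789×0.619 = 0.544 mol·L⁻¹.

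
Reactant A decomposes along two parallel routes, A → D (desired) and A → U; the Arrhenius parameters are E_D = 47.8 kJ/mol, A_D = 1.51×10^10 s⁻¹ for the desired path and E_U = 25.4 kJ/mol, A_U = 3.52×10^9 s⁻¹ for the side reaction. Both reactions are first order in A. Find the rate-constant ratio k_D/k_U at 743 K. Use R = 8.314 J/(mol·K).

0.114

k_D/k_U = (A_D/A_U)·exp[−(E_D−E_U)/(RT)] = (A_D/A_U)·exp[(E_U−E_D)/(RT)].
(E_U−E_D)/(RT) = (25.4−47.8)×10³/(8.314×743) = -22400/6177 = -3.626.
k_D/k_U = (1.51×10^10/3.52×10^9)·exp(-3.626) = 4.290 × 0.02662 = 0.114.
Since E_D > E_U, raising the temperature improves selectivity toward D.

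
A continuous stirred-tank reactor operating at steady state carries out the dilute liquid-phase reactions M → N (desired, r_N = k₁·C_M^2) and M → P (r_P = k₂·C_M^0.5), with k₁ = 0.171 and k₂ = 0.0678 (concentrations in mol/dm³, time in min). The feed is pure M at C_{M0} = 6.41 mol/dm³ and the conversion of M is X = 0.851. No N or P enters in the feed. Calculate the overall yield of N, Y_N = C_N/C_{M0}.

Exit C_M = C_{M0}(1−X) = 6.41×0.149 = 0.9551 mol/dm³.
In a CSTR the entire volume is at exit conditions, so r_N = 0.171×0.9551^2 = 0.1560 and r_P = 0.0678×0.9551^0.5 = 0.06626.
Fraction of consumed M going to N: r_N/(r_N+r_P) = 0.7019.
C_N = 0.7019·C_{M0}·X = 0.7019×6.41×0.851 = 3.83 mol/dm³; Y_N = C_N/C_{M0} = 0.597.

0.597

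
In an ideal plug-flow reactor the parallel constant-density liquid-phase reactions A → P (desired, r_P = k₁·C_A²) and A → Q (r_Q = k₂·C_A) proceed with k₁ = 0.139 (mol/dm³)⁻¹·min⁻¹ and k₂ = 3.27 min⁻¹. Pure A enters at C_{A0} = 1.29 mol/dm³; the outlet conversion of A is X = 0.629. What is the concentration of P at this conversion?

C_A = C_{A0}(1−X) = 0.4786 mol/dm³.
Along a PFR/batch, dC_Q/dC_A = −r_Q/(r_P+r_Q) = −k₂/(k₂+k₁·C_A).
Integrating from C_{A0} to C_A: C_Q = (3.27/0.139)·ln[(3.27+0.139·1.29)/(3.27+0.139·0.479)] = 23.53·ln(3.449/3.337) = 0.7821 mol/dm³.
Then C_P = (C_{A0}−C_A) − C_Q = 0.8114 − 0.7821 = 0.02932 mol/dm³.

0.0293 mol/dm³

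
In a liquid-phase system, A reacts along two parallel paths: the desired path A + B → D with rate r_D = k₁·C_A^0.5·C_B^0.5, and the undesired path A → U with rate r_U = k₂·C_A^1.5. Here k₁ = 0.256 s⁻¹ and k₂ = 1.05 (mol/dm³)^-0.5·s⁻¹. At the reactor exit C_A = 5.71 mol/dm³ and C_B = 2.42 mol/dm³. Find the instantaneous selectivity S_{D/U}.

S_{D/U} = r_D/r_U = (k₁·C_A^0.5·C_B^0.5)/(k₂·C_A^1.5) = (k₁/k₂)·C_A⁻¹·C_B^0.5.
= (0.256×5.710^0.5×2.420^0.5) / (1.05×5.710^1.5) = 0.9516/14.33 = 0.0664.

0.0664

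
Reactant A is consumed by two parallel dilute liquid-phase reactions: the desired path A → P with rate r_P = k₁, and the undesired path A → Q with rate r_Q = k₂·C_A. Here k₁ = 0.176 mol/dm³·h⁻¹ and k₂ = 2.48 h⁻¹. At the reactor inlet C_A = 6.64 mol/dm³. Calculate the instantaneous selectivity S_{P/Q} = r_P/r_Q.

0.0107

S_{P/Q} = r_P/r_Q = (k₁)/(k₂·C_A) = (k₁/k₂)·C_A⁻¹.
= (0.176) / (2.48×6.640) = 0.1760/16.47 = 0.0107.
The undesired path is higher order in A, so low C_A (CSTR or dilute feed) favours P.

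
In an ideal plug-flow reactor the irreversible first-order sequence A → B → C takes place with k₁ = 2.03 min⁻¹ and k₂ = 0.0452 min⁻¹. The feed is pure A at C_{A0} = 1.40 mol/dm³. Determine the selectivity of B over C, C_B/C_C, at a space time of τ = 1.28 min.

24.4

Solving the coupled first-order balances gives C_B(τ) = [k₁/(k₂−k₁)]·C_{A0}·(e^(−k₁τ) − e^(−k₂τ)).
e^(−k₁τ) = e^(−2.03×1.28) = e^(−2.598) = 0.07439; e^(−k₂τ) = e^(−0.05786) = 0.9438.
C_B = 2.03×1.40/(0.0452−2.03) × (0.07439−0.9438) = (-1.432)×(-0.8694) = 1.245 mol/dm³.
C_A = C_{A0}e^(−k₁τ) = 0.1041 mol/dm³, so C_C = C_{A0}−C_A−C_B = 0.05098 mol/dm³; C_B/C_C = 24.4.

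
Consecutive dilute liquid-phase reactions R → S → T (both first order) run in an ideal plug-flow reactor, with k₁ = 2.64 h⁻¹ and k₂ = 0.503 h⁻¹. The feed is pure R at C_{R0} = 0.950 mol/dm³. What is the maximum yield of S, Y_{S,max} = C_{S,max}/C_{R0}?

0.677

At the optimum, C_{S,max}/C_{R0} = (k₁/k₂)^[k₂/(k₂−k₁)].
= (2.64/0.503)^(0.503/(0.503−2.64)) = (5.249)^(-0.2354) = 0.6769.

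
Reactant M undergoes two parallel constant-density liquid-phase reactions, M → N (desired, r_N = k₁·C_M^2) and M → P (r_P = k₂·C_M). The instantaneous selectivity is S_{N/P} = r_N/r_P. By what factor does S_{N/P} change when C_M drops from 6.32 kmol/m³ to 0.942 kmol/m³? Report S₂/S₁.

0.149

S_{N/P} = (k₁/k₂)·C_M, so S₂/S₁ = (C_{M,2}/C_{M,1}).
= 0.942/6.32 = 0.149.
Selectivity toward N falls as C_M falls — high-concentration operation is favoured.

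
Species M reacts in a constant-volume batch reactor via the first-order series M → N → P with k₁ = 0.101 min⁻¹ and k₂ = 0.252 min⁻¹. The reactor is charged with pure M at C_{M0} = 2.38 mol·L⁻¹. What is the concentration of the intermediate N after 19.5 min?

The intermediate concentration in a first-order A→B→C sequence is C_N = k₁C_{M0}(e^(−k₁t) − e^(−k₂t))/(k₂−k₁).
e^(−k₁t) = e^(−0.101×19.5) = e^(−1.970) = 0.1395; e^(−k₂t) = e^(−4.914) = 0.007343.
C_N = 0.101×2.38/(0.252−0.101) × (0.1395−0.007343) = 1.592×0.1322 = 0.2104 mol·L⁻¹.

0.210 mol·L⁻¹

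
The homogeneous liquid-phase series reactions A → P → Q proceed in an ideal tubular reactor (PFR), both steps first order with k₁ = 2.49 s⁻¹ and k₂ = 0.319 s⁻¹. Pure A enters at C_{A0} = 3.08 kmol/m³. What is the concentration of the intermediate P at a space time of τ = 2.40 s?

Solving the coupled first-order balances gives C_P(τ) = [k₁/(k₂−k₁)]·C_{A0}·(e^(−k₁τ) − e^(−k₂τ)).
e^(−k₁τ) = e^(−2.49×2.40) = e^(−5.976) = 0.002539; e^(−k₂τ) = e^(−0.7656) = 0.4651.
C_P = 2.49×3.08/(0.319−2.49) × (0.002539−0.4651) = (-3.533)×(-0.4625) = 1.634 kmol/m³.

1.63 kmol/m³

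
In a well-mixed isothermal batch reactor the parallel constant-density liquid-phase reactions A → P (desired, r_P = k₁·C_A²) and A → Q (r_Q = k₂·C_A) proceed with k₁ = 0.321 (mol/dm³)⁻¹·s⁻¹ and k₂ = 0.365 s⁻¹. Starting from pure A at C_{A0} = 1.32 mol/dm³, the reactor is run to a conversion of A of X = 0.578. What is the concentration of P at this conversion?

0.340 mol/dm³

C_A = C_{A0}(1−X) = 0.5570 mol/dm³.
Along a PFR/batch, dC_Q/dC_A = −r_Q/(r_P+r_Q) = −k₂/(k₂+k₁·C_A).
Integrating from C_{A0} to C_A: C_Q = (0.365/0.321)·ln[(0.365+0.321·1.32)/(0.365+0.321·0.557)] = 1.137·ln(0.7887/0.5438) = 0.4228 mol/dm³.
Then C_P = (C_{A0}−C_A) − C_Q = 0.7630 − 0.4228 = 0.3402 mol/dm³.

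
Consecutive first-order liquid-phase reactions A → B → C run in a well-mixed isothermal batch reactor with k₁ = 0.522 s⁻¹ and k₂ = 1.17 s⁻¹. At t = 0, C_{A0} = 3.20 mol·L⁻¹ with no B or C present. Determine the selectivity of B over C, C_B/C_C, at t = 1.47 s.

0.751

Solving the coupled first-order balances gives C_B(t) = [k₁/(k₂−k₁)]·C_{A0}·(e^(−k₁t) − e^(−k₂t)).
e^(−k₁t) = e^(−0.522×1.47) = e^(−0.7673) = 0.4642; e^(−k₂t) = e^(−1.720) = 0.1791.
C_B = 0.522×3.20/(1.17−0.522) × (0.4642−0.1791) = 2.578×0.2852 = 0.7351 mol·L⁻¹.
C_A = C_{A0}e^(−k₁t) = 1.486 mol·L⁻¹, so C_C = C_{A0}−C_A−C_B = 0.9793 mol·L⁻¹; C_B/C_C = 0.751.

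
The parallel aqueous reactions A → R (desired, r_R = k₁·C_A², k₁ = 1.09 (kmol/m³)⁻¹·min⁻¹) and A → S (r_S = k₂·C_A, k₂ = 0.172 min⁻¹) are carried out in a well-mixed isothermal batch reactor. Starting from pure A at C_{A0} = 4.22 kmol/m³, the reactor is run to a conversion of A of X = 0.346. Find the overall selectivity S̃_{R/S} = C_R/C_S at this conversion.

21.8

C_A = C_{A0}(1−X) = 2.760 kmol/m³.
Along a PFR/batch, dC_S/dC_A = −r_S/(r_R+r_S) = −k₂/(k₂+k₁·C_A).
Integrating from C_{A0} to C_A: C_S = (0.172/1.09)·ln[(0.172+1.09·4.22)/(0.172+1.09·2.76)] = 0.1578·ln(4.772/3.180) = 0.06403 kmol/m³.
Then C_R = (C_{A0}−C_A) − C_S = 1.460 − 0.06403 = 1.396 kmol/m³.
S̃_{R/S} = C_R/C_S = 1.396/0.06403 = 21.8.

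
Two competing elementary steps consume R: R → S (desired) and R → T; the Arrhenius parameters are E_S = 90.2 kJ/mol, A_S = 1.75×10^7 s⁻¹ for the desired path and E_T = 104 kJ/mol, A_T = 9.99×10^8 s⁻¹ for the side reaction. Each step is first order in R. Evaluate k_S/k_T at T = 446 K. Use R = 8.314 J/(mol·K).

Since both paths have the same order in R, the concentration cancels and S_{S/T} = k_S/k_T = (A_S/A_T)·exp[(E_T−E_S)/(RT)].
(E_T−E_S)/(RT) = (104−90.2)×10³/(8.314×446) = 13800/3708 = 3.722.
k_S/k_T = (1.75×10^7/9.99×10^8)·exp(3.722) = 0.01752 × 41.33 = 0.724.

0.724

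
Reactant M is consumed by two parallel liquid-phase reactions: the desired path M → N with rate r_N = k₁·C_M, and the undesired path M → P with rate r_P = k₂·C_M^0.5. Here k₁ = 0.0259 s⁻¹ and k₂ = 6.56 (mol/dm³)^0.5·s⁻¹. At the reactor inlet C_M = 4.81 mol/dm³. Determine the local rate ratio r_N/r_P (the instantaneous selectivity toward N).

S_{N/P} = r_N/r_P = (k₁·C_M)/(k₂·C_M^0.5) = (k₁/k₂)·C_M^0.5.
= (0.0259×4.810) / (6.56×4.810^0.5) = 0.1246/14.39 = 0.00866.

0.00866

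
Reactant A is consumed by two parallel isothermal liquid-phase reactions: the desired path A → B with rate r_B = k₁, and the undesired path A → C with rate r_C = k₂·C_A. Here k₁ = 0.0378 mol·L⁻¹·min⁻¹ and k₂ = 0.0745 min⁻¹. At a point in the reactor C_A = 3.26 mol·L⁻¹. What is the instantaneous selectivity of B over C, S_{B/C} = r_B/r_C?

S_{B/C} = r_B/r_C = (k₁)/(k₂·C_A) = (k₁/k₂)·C_A⁻¹.
= (0.0378) / (0.0745×3.260) = 0.03780/0.2429 = 0.156.
The undesired path is higher order in A, so low C_A (CSTR or dilute feed) favours B.

0.156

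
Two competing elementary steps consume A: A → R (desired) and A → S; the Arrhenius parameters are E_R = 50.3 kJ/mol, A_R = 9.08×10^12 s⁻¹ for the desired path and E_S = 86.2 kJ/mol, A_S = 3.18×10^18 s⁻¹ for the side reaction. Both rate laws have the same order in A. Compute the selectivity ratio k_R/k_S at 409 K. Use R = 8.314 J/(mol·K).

k_R/k_S = (A_R/A_S)·exp[−(E_R−E_S)/(RT)] = (A_R/A_S)·exp[(E_S−E_R)/(RT)].
(E_S−E_R)/(RT) = (86.2−50.3)×10³/(8.314×409) = 35900/3400 = 10.56.
k_R/k_S = (9.08×10^12/3.18×10^18)·exp(10.56) = 2.855×10^-6 × 38465 = 0.110.

0.110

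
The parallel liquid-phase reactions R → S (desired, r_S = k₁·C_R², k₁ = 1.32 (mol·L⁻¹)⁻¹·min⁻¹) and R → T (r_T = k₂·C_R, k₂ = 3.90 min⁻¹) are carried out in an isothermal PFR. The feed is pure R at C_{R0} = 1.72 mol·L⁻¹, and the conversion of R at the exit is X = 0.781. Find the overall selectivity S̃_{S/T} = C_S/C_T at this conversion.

0.342

C_R = C_{R0}(1−X) = 0.3767 mol·L⁻¹.
Along a PFR/batch, dC_T/dC_R = −r_T/(r_S+r_T) = −k₂/(k₂+k₁·C_R).
Integrating from C_{R0} to C_R: C_T = (3.90/1.32)·ln[(3.90+1.32·1.72)/(3.90+1.32·0.377)] = 2.955·ln(6.170/4.397) = 1.001 mol·L⁻¹.
Then C_S = (C_{R0}−C_R) − C_T = 1.343 − 1.001 = 0.3423 mol·L⁻¹.
S̃_{S/T} = C_S/C_T = 0.3423/1.001 = 0.342.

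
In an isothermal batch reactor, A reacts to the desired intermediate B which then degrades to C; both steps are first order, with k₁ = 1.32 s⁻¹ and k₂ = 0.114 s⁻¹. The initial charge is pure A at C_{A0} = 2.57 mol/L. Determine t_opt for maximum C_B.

2.03 s

For first-order series the maximum of C_B occurs at t_opt = ln(k₂/k₁)/(k₂−k₁).
= ln(0.114/1.32)/(0.114−1.32) = ln(0.08636)/-1.206 = -2.449/-1.206 = 2.03 s.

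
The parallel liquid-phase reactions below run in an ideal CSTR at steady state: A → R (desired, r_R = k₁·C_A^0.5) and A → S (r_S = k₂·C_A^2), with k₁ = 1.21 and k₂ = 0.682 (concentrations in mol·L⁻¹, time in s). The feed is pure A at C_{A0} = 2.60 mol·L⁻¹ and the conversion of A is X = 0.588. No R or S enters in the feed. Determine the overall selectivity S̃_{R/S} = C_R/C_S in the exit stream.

Exit C_A = C_{A0}(1−X) = 2.60×0.412 = 1.071 mol·L⁻¹.
In a CSTR the entire volume is at exit conditions, so r_R = 1.21×1.071^0.5 = 1.252 and r_S = 0.682×1.071^2 = 0.7826.
Overall selectivity = C_R/C_S = r_Rτ/(r_Sτ) = r_R/r_S = 1.60.

1.60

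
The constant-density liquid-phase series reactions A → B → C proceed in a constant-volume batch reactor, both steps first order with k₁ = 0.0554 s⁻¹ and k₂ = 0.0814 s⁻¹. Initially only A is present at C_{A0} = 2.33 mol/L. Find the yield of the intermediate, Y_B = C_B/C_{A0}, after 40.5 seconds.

0.147

For first-order series with pure A initially, C_B(t) = k₁C_{A0}/(k₂−k₁)·(e^(−k₁t) − e^(−k₂t)).
e^(−k₁t) = e^(−0.0554×40.5) = e^(−2.244) = 0.1061; e^(−k₂t) = e^(−3.297) = 0.03701.
C_B = 0.0554×2.33/(0.0814−0.0554) × (0.1061−0.03701) = 4.965×0.06906 = 0.3429 mol/L.
Y_B = C_B/C_{A0} = 0.3429/2.33 = 0.147.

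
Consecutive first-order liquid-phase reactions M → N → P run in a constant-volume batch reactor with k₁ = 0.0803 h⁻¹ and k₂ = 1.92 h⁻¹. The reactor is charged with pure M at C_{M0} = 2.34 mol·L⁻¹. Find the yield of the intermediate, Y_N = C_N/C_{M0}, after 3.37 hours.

0.0332

For first-order series with pure M initially, C_N(t) = k₁C_{M0}/(k₂−k₁)·(e^(−k₁t) − e^(−k₂t)).
e^(−k₁t) = e^(−0.0803×3.37) = e^(−0.2706) = 0.7629; e^(−k₂t) = e^(−6.470) = 0.001549.
C_N = 0.0803×2.34/(1.92−0.0803) × (0.7629−0.001549) = 0.1021×0.7614 = 0.07776 mol·L⁻¹.
Y_N = C_N/C_{M0} = 0.07776/2.34 = 0.0332.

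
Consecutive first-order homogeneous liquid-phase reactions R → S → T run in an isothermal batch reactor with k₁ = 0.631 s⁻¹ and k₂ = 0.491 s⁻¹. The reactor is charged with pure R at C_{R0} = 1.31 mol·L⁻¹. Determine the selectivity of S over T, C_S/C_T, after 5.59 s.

0.193

For first-order series with pure R initially, C_S(t) = k₁C_{R0}/(k₂−k₁)·(e^(−k₁t) − e^(−k₂t)).
e^(−k₁t) = e^(−0.631×5.59) = e^(−3.527) = 0.02938; e^(−k₂t) = e^(−2.745) = 0.06427.
C_S = 0.631×1.31/(0.491−0.631) × (0.02938−0.06427) = (-5.904)×(-0.03488) = 0.2060 mol·L⁻¹.
C_R = C_{R0}e^(−k₁t) = 0.03849 mol·L⁻¹, so C_T = C_{R0}−C_R−C_S = 1.066 mol·L⁻¹; C_S/C_T = 0.193.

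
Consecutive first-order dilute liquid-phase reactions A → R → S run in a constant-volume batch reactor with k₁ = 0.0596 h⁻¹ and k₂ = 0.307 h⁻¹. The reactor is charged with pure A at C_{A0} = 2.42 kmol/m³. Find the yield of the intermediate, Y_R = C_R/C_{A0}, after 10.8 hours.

0.118

For first-order series with pure A initially, C_R(t) = k₁C_{A0}/(k₂−k₁)·(e^(−k₁t) − e^(−k₂t)).
e^(−k₁t) = e^(−0.0596×10.8) = e^(−0.6437) = 0.5254; e^(−k₂t) = e^(−3.316) = 0.03631.
C_R = 0.0596×2.42/(0.307−0.0596) × (0.5254−0.03631) = 0.5830×0.4890 = 0.2851 kmol/m³.
Y_R = C_R/C_{A0} = 0.2851/2.42 = 0.118.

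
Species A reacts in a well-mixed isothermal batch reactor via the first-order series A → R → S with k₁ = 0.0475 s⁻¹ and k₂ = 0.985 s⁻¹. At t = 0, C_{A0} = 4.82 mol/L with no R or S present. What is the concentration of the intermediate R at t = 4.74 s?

For first-order series with pure A initially, C_R(t) = k₁C_{A0}/(k₂−k₁)·(e^(−k₁t) − e^(−k₂t)).
e^(−k₁t) = e^(−0.0475×4.74) = e^(−0.2252) = 0.7984; e^(−k₂t) = e^(−4.669) = 0.009383.
C_R = 0.0475×4.82/(0.985−0.0475) × (0.7984−0.009383) = 0.2442×0.7890 = 0.1927 mol/L.

0.193 mol/L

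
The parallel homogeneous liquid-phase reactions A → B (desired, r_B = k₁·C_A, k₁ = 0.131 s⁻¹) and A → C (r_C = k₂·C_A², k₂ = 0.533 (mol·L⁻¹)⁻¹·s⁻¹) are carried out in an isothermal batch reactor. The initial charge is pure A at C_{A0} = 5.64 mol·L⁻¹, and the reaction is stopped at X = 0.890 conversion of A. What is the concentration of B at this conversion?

0.471 mol·L⁻¹

C_A = C_{A0}(1−X) = 0.6204 mol·L⁻¹.
Along a PFR/batch, dC_B/dC_A = −r_B/(r_B+r_C) = −k₁/(k₁+k₂·C_A).
Integrating from C_{A0} to C_A: C_B = (0.131/0.533)·ln[(0.131+0.533·5.64)/(0.131+0.533·0.620)] = 0.2458·ln(3.137/0.4617) = 0.4710 mol·L⁻¹.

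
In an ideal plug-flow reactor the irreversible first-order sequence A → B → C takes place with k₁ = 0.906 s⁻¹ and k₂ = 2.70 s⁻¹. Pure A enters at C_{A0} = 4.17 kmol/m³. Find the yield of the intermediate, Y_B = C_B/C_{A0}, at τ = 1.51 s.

For first-order series with pure A initially, C_B(τ) = k₁C_{A0}/(k₂−k₁)·(e^(−k₁τ) − e^(−k₂τ)).
e^(−k₁τ) = e^(−0.906×1.51) = e^(−1.368) = 0.2546; e^(−k₂τ) = e^(−4.077) = 0.01696.
C_B = 0.906×4.17/(2.70−0.906) × (0.2546−0.01696) = 2.106×0.2376 = 0.5005 kmol/m³.
Y_B = C_B/C_{A0} = 0.5005/4.17 = 0.120.

0.120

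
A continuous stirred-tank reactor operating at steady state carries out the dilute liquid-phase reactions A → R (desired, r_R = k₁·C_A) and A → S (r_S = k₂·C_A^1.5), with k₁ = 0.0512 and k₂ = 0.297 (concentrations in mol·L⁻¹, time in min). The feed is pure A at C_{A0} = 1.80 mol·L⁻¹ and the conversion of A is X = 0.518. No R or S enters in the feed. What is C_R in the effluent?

Exit C_A = C_{A0}(1−X) = 1.80×0.482 = 0.8676 mol·L⁻¹.
Rates in a CSTR are evaluated at the outlet concentration: r_R = 0.0512×0.8676 = 0.04442, r_S = 0.297×0.8676^1.5 = 0.2400.
Fraction of consumed A going to R: r_R/(r_R+r_S) = 0.1562.
C_R = 0.1562·C_{A0}·X = 0.1562×1.80×0.518 = 0.146 mol·L⁻¹.

0.146 mol·L⁻¹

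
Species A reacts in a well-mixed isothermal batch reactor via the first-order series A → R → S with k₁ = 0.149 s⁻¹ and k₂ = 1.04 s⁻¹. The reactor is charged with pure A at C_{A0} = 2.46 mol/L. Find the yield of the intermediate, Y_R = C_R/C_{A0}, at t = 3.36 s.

Solving the coupled first-order balances gives C_R(t) = [k₁/(k₂−k₁)]·C_{A0}·(e^(−k₁t) − e^(−k₂t)).
e^(−k₁t) = e^(−0.149×3.36) = e^(−0.5006) = 0.6061; e^(−k₂t) = e^(−3.494) = 0.03037.
C_R = 0.149×2.46/(1.04−0.149) × (0.6061−0.03037) = 0.4114×0.5758 = 0.2369 mol/L.
Y_R = C_R/C_{A0} = 0.2369/2.46 = 0.0963.

0.0963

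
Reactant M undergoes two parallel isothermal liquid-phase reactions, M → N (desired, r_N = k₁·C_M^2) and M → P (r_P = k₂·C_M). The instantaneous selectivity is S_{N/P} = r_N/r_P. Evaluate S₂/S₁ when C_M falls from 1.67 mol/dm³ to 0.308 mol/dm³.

S_{N/P} = (k₁/k₂)·C_M, so S₂/S₁ = (C_{M,2}/C_{M,1}).
= 0.308/1.67 = 0.184.
Selectivity toward N falls as C_M falls — high-concentration operation is favoured.

0.184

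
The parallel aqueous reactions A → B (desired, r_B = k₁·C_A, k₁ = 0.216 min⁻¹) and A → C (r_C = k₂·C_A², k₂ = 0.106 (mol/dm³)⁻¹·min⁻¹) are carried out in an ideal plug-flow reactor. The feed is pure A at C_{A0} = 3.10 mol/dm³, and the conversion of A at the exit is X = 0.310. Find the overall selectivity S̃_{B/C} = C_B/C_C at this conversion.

C_A = C_{A0}(1−X) = 2.139 mol/dm³.
Along a PFR/batch, dC_B/dC_A = −r_B/(r_B+r_C) = −k₁/(k₁+k₂·C_A).
Integrating from C_{A0} to C_A: C_B = (0.216/0.106)·ln[(0.216+0.106·3.10)/(0.216+0.106·2.14)] = 2.038·ln(0.5446/0.4427) = 0.4220 mol/dm³.
C_C = (C_{A0}−C_A)−C_B = 0.5390 mol/dm³; S̃_{B/C} = 0.4220/0.5390 = 0.783.

0.783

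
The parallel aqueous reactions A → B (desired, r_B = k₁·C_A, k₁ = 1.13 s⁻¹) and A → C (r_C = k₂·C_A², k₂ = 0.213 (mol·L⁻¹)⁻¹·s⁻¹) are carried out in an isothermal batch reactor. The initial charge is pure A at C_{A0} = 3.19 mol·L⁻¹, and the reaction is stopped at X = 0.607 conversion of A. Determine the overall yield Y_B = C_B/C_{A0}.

C_A = C_{A0}(1−X) = 1.254 mol·L⁻¹.
Along a PFR/batch, dC_B/dC_A = −r_B/(r_B+r_C) = −k₁/(k₁+k₂·C_A).
Integrating from C_{A0} to C_A: C_B = (1.13/0.213)·ln[(1.13+0.213·3.19)/(1.13+0.213·1.25)] = 5.305·ln(1.809/1.397) = 1.372 mol·L⁻¹.
Y_B = C_B/C_{A0} = 1.372/3.19 = 0.430.

0.430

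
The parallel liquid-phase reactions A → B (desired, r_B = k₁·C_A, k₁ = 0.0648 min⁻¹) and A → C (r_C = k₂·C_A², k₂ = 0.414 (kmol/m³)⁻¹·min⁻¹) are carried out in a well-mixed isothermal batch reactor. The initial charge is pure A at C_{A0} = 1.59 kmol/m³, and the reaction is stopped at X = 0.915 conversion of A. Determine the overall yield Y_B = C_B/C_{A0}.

0.176

C_A = C_{A0}(1−X) = 0.1351 kmol/m³.
Along a PFR/batch, dC_B/dC_A = −r_B/(r_B+r_C) = −k₁/(k₁+k₂·C_A).
Integrating from C_{A0} to C_A: C_B = (0.0648/0.414)·ln[(0.0648+0.414·1.59)/(0.0648+0.414·0.135)] = 0.1565·ln(0.7231/0.1208) = 0.2801 kmol/m³.
Y_B = C_B/C_{A0} = 0.2801/1.59 = 0.176.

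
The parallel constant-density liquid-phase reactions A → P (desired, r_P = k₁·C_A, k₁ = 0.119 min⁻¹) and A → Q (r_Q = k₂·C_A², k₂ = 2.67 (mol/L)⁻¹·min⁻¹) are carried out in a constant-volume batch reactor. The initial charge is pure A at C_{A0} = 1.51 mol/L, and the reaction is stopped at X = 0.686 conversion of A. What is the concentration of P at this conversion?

C_A = C_{A0}(1−X) = 0.4741 mol/L.
Along a PFR/batch, dC_P/dC_A = −r_P/(r_P+r_Q) = −k₁/(k₁+k₂·C_A).
Integrating from C_{A0} to C_A: C_P = (0.119/2.67)·ln[(0.119+2.67·1.51)/(0.119+2.67·0.474)] = 0.04457·ln(4.151/1.385) = 0.04892 mol/L.

0.0489 mol/L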